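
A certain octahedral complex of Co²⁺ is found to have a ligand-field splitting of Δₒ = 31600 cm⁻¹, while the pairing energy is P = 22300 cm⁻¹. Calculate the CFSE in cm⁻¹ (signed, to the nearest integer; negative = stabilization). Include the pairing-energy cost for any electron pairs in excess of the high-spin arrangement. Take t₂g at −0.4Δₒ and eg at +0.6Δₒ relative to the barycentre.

-34580

Co²⁺: group 9, so d-count = 9 − 2 = 7.
Since Δₒ = 31600 cm⁻¹ > P = 22300 cm⁻¹, the complex adopts the low-spin configuration.
Filling d⁷ accordingly: t₂g⁶ eg¹.
Orbital CFSE = -1.8Δₒ = -1.8 × 31600 = -56880 cm⁻¹.
Excess pairs vs high-spin: 3 − 2 = 1; pairing cost = +22300 cm⁻¹.
Net CFSE = -56880 + 22300 = -34580 cm⁻¹.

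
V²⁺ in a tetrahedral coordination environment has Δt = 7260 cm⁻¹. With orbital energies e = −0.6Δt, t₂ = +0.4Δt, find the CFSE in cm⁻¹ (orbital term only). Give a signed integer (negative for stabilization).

V sits in group 5; removing 2 electrons leaves V²⁺ with 5 − 2 = 3 d electrons.
Tetrahedral splitting is small, so the complex is high-spin.
The d³ electrons fill as e² t₂¹.
Orbital CFSE = 2(-0.6) + 1(0.4) = -0.8Δt = -0.8 × 7260 = -5808 cm⁻¹.

-5808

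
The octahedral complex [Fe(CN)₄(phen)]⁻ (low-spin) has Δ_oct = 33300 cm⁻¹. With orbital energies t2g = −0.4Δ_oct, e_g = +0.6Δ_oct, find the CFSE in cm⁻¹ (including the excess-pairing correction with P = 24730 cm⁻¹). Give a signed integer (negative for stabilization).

-17140

Ligand charges: 4×(-1) from CN⁻ and 1×(+0) from phen sum to -4; with overall charge -1, Fe is +3.
Fe³⁺: group 8, so d-count = 8 − 3 = 5.
Electron filling gives t2g^5 e_g^0.
CFSE(orbital) = 5×(-0.4Δ_oct) + 0×(0.6Δ_oct) = -2.0Δ_oct; with Δ_oct = 33300 cm⁻¹ that is -66600 cm⁻¹.
Relative to high-spin t2g^3 e_g^2 (0 paired), the low-spin configuration has 2 additional pairs, contributing +2 × 24730 = +49460 cm⁻¹.
Combining: -66600 + 49460 = -17140 cm⁻¹.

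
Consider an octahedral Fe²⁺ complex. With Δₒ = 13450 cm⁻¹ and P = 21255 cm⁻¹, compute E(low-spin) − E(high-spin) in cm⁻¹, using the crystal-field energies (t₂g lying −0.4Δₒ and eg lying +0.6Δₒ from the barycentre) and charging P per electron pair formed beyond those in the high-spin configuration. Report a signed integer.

15610

Fe²⁺: group 8, so d-count = 8 − 2 = 6.
High-spin d⁶ fills as t₂g⁴ eg² with CFSE 4(−0.4) + 2(+0.6) = -0.4Δₒ = -5380 cm⁻¹.
Low-spin: t₂g⁶ eg⁰, orbital CFSE = -2.4Δₒ = -32280 cm⁻¹; plus 2 excess pairs × P = +42510 cm⁻¹; total 10230 cm⁻¹.
The difference is 10230 − (-5380) = 15610 cm⁻¹, so high-spin lies lower.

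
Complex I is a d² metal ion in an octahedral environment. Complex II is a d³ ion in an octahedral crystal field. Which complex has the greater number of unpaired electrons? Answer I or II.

II

I: For octahedral d² the high- and low-spin configurations coincide; t₂g² eg⁰ → 2 unpaired.
II: t₂g³ eg⁰ → 3 unpaired.
So II has more unpaired electrons.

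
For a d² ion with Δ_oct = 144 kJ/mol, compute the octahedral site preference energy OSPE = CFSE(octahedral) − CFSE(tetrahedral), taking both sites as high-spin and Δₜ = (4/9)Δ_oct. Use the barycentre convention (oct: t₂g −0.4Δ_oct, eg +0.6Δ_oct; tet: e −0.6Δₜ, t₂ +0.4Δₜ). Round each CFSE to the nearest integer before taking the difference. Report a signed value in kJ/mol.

-38

Octahedral (high-spin): t2g^2 e_g^0, CFSE = 2(−0.4) + 0(+0.6) = -0.8Δ_oct = -0.8 × 144 = -115 kJ/mol.
Tetrahedral: e^2 t2^0, CFSE = 2(−0.6) + 0(+0.4) = -1.2Δₜ = -1.2 × (4/9) × 144 = -77 kJ/mol.
Subtracting, OSPE = -115 − (-77) = -38 kJ/mol.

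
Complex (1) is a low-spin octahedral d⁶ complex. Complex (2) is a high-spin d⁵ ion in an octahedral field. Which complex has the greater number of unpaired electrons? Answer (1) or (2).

(2)

(1): t2g^6 e_g^0 → 0 unpaired.
(2): t₂g³ eg² → 5 unpaired.
So (2) has more unpaired electrons.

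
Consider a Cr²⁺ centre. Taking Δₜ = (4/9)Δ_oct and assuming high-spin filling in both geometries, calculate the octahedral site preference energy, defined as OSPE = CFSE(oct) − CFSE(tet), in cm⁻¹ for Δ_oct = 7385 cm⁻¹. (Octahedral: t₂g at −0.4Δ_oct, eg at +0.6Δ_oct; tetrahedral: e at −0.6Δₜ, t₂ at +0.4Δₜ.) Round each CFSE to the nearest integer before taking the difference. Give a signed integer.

Group 6 minus oxidation state +2 gives a d⁴ configuration for Cr²⁺.
Octahedral (high-spin): t2g^3 e_g^1, CFSE = 3(−0.4) + 1(+0.6) = -0.6Δ_oct = -0.6 × 7385 = -4431 cm⁻¹.
In a tetrahedral site the filling is e^2 t2^2: CFSE(tet) = -0.4Δₜ = -0.4 × (4/9)(7385) = -1313 cm⁻¹.
Subtracting, OSPE = -4431 − (-1313) = -3118 cm⁻¹.

-3118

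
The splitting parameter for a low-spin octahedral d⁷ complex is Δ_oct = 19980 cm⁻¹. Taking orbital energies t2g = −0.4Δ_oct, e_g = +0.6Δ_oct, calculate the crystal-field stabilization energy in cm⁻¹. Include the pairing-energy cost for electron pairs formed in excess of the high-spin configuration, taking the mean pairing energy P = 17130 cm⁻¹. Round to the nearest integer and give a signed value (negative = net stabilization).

Configuration: t2g^6 e_g^1.
Orbital CFSE = 6(-0.4) + 1(0.6) = -1.8Δ_oct = -1.8 × 19980 = -35964 cm⁻¹.
Relative to high-spin t2g^5 e_g^2 (2 paired), the low-spin configuration has 1 additional pair, contributing +1 × 17130 = +17130 cm⁻¹.
Combining: -35964 + 17130 = -18834 cm⁻¹.

-18834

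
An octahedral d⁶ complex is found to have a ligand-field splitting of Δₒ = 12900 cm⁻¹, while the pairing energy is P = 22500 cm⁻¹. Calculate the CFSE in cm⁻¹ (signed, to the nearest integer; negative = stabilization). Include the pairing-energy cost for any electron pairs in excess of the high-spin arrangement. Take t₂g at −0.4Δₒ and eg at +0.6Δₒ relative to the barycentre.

-5160

Here Δₒ < P (12900 < 22500), so the high-spin state is favoured.
That gives t₂g⁴ eg².
Orbital CFSE = -0.4Δₒ = -0.4 × 12900 = -5160 cm⁻¹.
High-spin has no excess pairs, so no pairing correction applies.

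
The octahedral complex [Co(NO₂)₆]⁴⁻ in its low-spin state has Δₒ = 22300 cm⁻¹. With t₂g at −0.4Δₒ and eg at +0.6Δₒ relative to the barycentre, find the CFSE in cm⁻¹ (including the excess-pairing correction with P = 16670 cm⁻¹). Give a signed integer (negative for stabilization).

-23470

Each NO₂⁻ contributes -1; 6 × (-1) = -6. With overall charge -4, Co is in the +2 oxidation state.
Group 9 minus oxidation state +2 gives a d⁷ configuration for Co²⁺.
Electron filling gives t₂g⁶ eg¹.
CFSE(orbital) = 6×(-0.4Δₒ) + 1×(0.6Δₒ) = -1.8Δₒ; with Δₒ = 22300 cm⁻¹ that is -40140 cm⁻¹.
High-spin d⁷ would be t₂g⁵ eg² with 2 pairs; low-spin has 3, so 1 excess pair costs +1P = +16670 cm⁻¹.
Combining: -40140 + 16670 = -23470 cm⁻¹.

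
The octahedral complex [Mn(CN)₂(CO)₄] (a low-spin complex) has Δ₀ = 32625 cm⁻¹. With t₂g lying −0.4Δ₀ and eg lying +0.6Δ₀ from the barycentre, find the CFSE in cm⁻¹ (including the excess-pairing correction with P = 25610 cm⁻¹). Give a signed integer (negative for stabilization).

Ligand charges: 2×(-1) from CN⁻ and 4×(+0) from CO sum to -2; with overall charge +0, Mn is +2.
Mn sits in group 7; removing 2 electrons leaves Mn²⁺ with 7 − 2 = 5 d electrons.
The d⁵ electrons fill as t₂g⁵ eg⁰.
CFSE(orbital) = 5×(-0.4Δ₀) + 0×(0.6Δ₀) = -2.0Δ₀; with Δ₀ = 32625 cm⁻¹ that is -65250 cm⁻¹.
Relative to high-spin t₂g³ eg² (0 paired), the low-spin configuration has 2 additional pairs, contributing +2 × 25610 = +51220 cm⁻¹.
Net CFSE = -65250 + 51220 = -14030 cm⁻¹.

-14030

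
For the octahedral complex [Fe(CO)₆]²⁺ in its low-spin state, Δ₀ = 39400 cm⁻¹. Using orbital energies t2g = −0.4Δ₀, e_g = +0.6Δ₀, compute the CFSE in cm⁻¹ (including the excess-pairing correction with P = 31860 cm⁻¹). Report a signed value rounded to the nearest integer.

CO is neutral, so the +2 overall charge sits on Fe: oxidation state +2.
Fe sits in group 8; removing 2 electrons leaves Fe²⁺ with 8 − 2 = 6 d electrons.
Electron filling gives t2g^6 e_g^0.
CFSE(orbital) = 6×(-0.4Δ₀) + 0×(0.6Δ₀) = -2.4Δ₀; with Δ₀ = 39400 cm⁻¹ that is -94560 cm⁻¹.
Relative to high-spin t2g^4 e_g^2 (1 paired), the low-spin configuration has 2 additional pairs, contributing +2 × 31860 = +63720 cm⁻¹.
Overall CFSE = -94560 + 63720 = -30840 cm⁻¹.

-30840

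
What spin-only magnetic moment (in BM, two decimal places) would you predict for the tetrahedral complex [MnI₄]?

3.87 BM

Each I⁻ contributes -1; 4 × (-1) = -4. With overall charge +0, Mn is in the +4 oxidation state.
Group 7 minus oxidation state +4 gives a d³ configuration for Mn⁴⁺.
Tetrahedral fields are weak (Δₜ ≈ 4/9 Δₒ), so electrons fill high-spin.
Configuration: e² t₂¹ → 3 unpaired electrons.
μ(spin-only) = √[3(3+2)] = √15 ≈ 3.87 BM.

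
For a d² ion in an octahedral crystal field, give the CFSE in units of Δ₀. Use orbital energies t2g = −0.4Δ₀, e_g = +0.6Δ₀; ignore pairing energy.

For octahedral d² the high- and low-spin configurations coincide.
Configuration: t2g^2 e_g^0.
CFSE = 2(-0.4Δ₀) + 0(0.6Δ₀) = -0.8Δ₀ + 0.0Δ₀ = -0.8Δ₀.

-0.8 Δ₀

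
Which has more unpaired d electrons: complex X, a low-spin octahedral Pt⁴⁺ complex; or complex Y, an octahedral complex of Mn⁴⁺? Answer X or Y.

X: Pt⁴⁺: group 10, so d-count = 10 − 4 = 6; t2g^6 e_g^0 → 0 unpaired.
Y: Mn⁴⁺: group 7, so d-count = 7 − 4 = 3; t2g^3 e_g^0 → 3 unpaired.
So Y has more unpaired electrons.

Y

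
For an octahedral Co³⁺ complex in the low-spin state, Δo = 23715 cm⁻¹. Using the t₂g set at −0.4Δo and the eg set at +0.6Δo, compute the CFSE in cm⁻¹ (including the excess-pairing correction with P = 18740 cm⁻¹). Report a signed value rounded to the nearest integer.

-19436

Co³⁺: group 9, so d-count = 9 − 3 = 6.
The d⁶ electrons fill as t₂g⁶ eg⁰.
Orbital CFSE = 6(-0.4) + 0(0.6) = -2.4Δo = -2.4 × 23715 = -56916 cm⁻¹.
High-spin d⁶ would be t₂g⁴ eg² with 1 pair; low-spin has 3, so 2 excess pairs cost +2P = +37480 cm⁻¹.
Overall CFSE = -56916 + 37480 = -19436 cm⁻¹.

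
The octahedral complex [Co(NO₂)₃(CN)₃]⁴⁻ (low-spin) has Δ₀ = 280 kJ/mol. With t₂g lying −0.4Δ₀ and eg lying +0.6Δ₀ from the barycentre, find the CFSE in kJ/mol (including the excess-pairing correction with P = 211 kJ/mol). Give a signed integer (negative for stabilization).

Ligand charges: 3×(-1) from NO₂⁻ and 3×(-1) from CN⁻ sum to -6; with overall charge -4, Co is +2.
Co is in group 9, so Co²⁺ is d⁷ (9 − 2 = 7).
The d⁷ electrons fill as t₂g⁶ eg¹.
The orbital stabilization is -1.8Δ₀ = -1.8 × 280 = -504 kJ/mol.
High-spin d⁷ would be t₂g⁵ eg² with 2 pairs; low-spin has 3, so 1 excess pair costs +1P = +211 kJ/mol.
Net CFSE = -504 + 211 = -293 kJ/mol.

-293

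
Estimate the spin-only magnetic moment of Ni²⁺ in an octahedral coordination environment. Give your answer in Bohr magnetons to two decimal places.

Ni is in group 10, so Ni²⁺ is d⁸ (10 − 2 = 8).
For octahedral d⁸ the high- and low-spin configurations coincide.
Configuration: t2g^6 e_g^2 → 2 unpaired electrons.
μ(spin-only) = √[2(2+2)] = √8 ≈ 2.83 Bohr magnetons.

2.83 Bohr magnetons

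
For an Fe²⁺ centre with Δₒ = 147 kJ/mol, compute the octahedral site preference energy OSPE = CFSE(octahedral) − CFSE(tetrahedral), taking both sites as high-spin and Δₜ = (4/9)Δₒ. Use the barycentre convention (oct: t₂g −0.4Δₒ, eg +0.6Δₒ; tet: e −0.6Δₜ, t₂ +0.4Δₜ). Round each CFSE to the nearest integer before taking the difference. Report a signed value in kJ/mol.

Group 8 minus oxidation state +2 gives a d⁶ configuration for Fe²⁺.
In an octahedral site d⁶ (HS) is t₂g⁴ eg², giving CFSE(oct) = -0.4Δₒ = -59 kJ/mol.
Tetrahedral e³ t₂³ gives -0.6Δₜ = -0.6 × (4/9) × 147 = -39 kJ/mol.
OSPE = CFSE(oct) − CFSE(tet) = -59 − (-39) = -20 kJ/mol.

-20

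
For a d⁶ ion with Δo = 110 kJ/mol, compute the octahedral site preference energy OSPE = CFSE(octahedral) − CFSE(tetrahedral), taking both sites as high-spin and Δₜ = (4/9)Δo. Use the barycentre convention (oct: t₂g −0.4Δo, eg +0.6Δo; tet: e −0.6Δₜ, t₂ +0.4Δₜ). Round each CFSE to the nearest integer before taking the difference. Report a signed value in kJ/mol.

Octahedral high-spin t2g^4 e_g^2: CFSE = -0.4 × 110 = -44 kJ/mol.
Tetrahedral: e^3 t2^3, CFSE = 3(−0.6) + 3(+0.4) = -0.6Δₜ = -0.6 × (4/9) × 110 = -29 kJ/mol.
Subtracting, OSPE = -44 − (-29) = -15 kJ/mol.

-15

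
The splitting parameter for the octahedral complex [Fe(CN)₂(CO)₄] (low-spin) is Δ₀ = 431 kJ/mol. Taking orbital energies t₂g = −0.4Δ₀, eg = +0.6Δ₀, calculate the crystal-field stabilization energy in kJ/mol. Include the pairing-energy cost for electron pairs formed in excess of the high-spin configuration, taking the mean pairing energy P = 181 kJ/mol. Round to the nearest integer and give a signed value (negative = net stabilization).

Ligand charges: 2×(-1) from CN⁻ and 4×(+0) from CO sum to -2; with overall charge +0, Fe is +2.
Fe is in group 8, so Fe²⁺ is d⁶ (8 − 2 = 6).
Electron filling gives t₂g⁶ eg⁰.
Orbital CFSE = 6(-0.4) + 0(0.6) = -2.4Δ₀ = -2.4 × 431 = -1034 kJ/mol.
High-spin d⁶ would be t₂g⁴ eg² with 1 pair; low-spin has 3, so 2 excess pairs cost +2P = +362 kJ/mol.
Overall CFSE = -1034 + 362 = -672 kJ/mol.

-672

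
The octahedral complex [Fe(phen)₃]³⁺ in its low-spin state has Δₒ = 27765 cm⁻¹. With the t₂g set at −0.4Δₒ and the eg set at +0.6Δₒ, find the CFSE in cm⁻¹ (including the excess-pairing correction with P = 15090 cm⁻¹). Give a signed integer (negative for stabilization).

-25350

phen is neutral, so the +3 overall charge sits on Fe: oxidation state +3.
Fe³⁺: group 8, so d-count = 8 − 3 = 5.
The d⁵ electrons fill as t₂g⁵ eg⁰.
The orbital stabilization is -2.0Δₒ = -2.0 × 27765 = -55530 cm⁻¹.
Relative to high-spin t₂g³ eg² (0 paired), the low-spin configuration has 2 additional pairs, contributing +2 × 15090 = +30180 cm⁻¹.
Combining: -55530 + 30180 = -25350 cm⁻¹.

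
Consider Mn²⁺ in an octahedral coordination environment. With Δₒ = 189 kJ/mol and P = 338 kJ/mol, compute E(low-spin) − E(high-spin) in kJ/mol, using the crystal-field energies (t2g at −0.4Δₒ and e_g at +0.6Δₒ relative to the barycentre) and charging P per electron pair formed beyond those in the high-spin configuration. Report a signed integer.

298

Mn²⁺: group 7, so d-count = 7 − 2 = 5.
High-spin d⁵ fills as t2g^3 e_g^2 with CFSE 3(−0.4) + 2(+0.6) = 0.0Δₒ = 0 kJ/mol.
Low-spin: t2g^5 e_g^0, orbital CFSE = -2.0Δₒ = -378 kJ/mol; plus 2 excess pairs × P = +676 kJ/mol; total 298 kJ/mol.
E(LS) − E(HS) = 298 − (0) = 298 kJ/mol.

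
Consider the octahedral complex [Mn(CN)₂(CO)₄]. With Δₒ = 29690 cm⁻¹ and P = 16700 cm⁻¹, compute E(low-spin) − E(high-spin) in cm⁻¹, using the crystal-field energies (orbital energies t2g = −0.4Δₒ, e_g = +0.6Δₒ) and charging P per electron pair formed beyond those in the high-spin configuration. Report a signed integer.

Ligand charges: 2×(-1) from CN⁻ and 4×(+0) from CO sum to -2; with overall charge +0, Mn is +2.
Mn sits in group 7; removing 2 electrons leaves Mn²⁺ with 7 − 2 = 5 d electrons.
High-spin: t2g^3 e_g^2, CFSE = 0.0Δₒ = 0 cm⁻¹.
Low-spin: t2g^5 e_g^0, orbital CFSE = -2.0Δₒ = -59380 cm⁻¹; plus 2 excess pairs × P = +33400 cm⁻¹; total -25980 cm⁻¹.
The difference is -25980 − (0) = -25980 cm⁻¹, so low-spin lies lower.

-25980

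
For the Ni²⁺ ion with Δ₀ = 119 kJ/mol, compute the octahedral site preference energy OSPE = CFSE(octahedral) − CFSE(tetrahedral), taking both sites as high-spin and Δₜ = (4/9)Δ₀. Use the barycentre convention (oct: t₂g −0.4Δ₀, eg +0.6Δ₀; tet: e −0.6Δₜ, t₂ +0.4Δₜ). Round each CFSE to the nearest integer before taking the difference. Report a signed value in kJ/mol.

Ni sits in group 10; removing 2 electrons leaves Ni²⁺ with 10 − 2 = 8 d electrons.
Octahedral high-spin t2g^6 e_g^2: CFSE = -1.2 × 119 = -143 kJ/mol.
Tetrahedral e^4 t2^4 gives -0.8Δₜ = -0.8 × (4/9) × 119 = -42 kJ/mol.
Subtracting, OSPE = -143 − (-42) = -101 kJ/mol.

-101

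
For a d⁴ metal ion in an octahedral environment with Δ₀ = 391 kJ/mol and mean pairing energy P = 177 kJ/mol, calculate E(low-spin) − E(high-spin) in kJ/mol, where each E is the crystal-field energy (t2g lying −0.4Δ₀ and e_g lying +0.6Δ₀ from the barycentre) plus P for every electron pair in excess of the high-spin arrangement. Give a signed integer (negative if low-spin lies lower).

-214

High-spin: t2g^3 e_g^1, CFSE = -0.6Δ₀ = -235 kJ/mol.
Low-spin: t2g^4 e_g^0, orbital CFSE = -1.6Δ₀ = -626 kJ/mol; plus 1 excess pair × P = +177 kJ/mol; total -449 kJ/mol.
The difference is -449 − (-235) = -214 kJ/mol, so low-spin lies lower.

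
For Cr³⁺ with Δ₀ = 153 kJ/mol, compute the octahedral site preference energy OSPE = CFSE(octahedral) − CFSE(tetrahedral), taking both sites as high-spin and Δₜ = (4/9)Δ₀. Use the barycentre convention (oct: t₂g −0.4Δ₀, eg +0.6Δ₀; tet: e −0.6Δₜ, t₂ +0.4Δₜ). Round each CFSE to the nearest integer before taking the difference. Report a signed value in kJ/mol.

Cr³⁺: group 6, so d-count = 6 − 3 = 3.
Octahedral (high-spin): t2g^3 e_g^0, CFSE = 3(−0.4) + 0(+0.6) = -1.2Δ₀ = -1.2 × 153 = -184 kJ/mol.
Tetrahedral: e^2 t2^1, CFSE = 2(−0.6) + 1(+0.4) = -0.8Δₜ = -0.8 × (4/9) × 153 = -54 kJ/mol.
Subtracting, OSPE = -184 − (-54) = -130 kJ/mol.

-130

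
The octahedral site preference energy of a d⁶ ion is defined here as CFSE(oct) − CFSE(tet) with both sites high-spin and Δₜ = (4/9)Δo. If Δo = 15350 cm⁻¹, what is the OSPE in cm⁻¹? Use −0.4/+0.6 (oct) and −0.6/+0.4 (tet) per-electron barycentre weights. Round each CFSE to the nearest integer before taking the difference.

-2047

In an octahedral site d⁶ (HS) is t2g^4 e_g^2, giving CFSE(oct) = -0.4Δo = -6140 cm⁻¹.
In a tetrahedral site the filling is e^3 t2^3: CFSE(tet) = -0.6Δₜ = -0.6 × (4/9)(15350) = -4093 cm⁻¹.
Subtracting, OSPE = -6140 − (-4093) = -2047 cm⁻¹.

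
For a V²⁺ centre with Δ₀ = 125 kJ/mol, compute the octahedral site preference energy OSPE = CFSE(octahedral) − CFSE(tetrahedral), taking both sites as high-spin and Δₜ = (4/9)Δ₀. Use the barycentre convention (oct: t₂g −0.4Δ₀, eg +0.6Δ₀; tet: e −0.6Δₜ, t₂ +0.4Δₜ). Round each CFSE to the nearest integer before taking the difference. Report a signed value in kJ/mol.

V is in group 5, so V²⁺ is d³ (5 − 2 = 3).
In an octahedral site d³ (HS) is t₂g³ eg⁰, giving CFSE(oct) = -1.2Δ₀ = -150 kJ/mol.
Tetrahedral e² t₂¹ gives -0.8Δₜ = -0.8 × (4/9) × 125 = -44 kJ/mol.
OSPE = CFSE(oct) − CFSE(tet) = -150 − (-44) = -106 kJ/mol.

-106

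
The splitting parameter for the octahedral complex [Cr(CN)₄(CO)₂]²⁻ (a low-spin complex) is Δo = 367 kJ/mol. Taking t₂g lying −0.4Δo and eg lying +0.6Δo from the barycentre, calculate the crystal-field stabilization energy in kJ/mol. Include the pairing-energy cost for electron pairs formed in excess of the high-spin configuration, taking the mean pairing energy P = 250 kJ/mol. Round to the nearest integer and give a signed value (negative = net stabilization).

-337

Ligand charges: 4×(-1) from CN⁻ and 2×(+0) from CO sum to -4; with overall charge -2, Cr is +2.
Group 6 minus oxidation state +2 gives a d⁴ configuration for Cr²⁺.
Configuration: t₂g⁴ eg⁰.
Orbital CFSE = 4(-0.4) + 0(0.6) = -1.6Δo = -1.6 × 367 = -587 kJ/mol.
High-spin d⁴ would be t₂g³ eg¹ with 0 pairs; low-spin has 1, so 1 excess pair costs +1P = +250 kJ/mol.
Net CFSE = -587 + 250 = -337 kJ/mol.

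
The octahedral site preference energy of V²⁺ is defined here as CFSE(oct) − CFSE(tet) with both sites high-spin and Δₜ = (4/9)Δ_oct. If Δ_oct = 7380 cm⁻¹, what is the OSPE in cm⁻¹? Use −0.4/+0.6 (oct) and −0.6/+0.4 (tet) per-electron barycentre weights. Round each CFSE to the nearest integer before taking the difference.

V²⁺: group 5, so d-count = 5 − 2 = 3.
Octahedral (high-spin): t₂g³ eg⁰, CFSE = 3(−0.4) + 0(+0.6) = -1.2Δ_oct = -1.2 × 7380 = -8856 cm⁻¹.
Tetrahedral: e² t₂¹, CFSE = 2(−0.6) + 1(+0.4) = -0.8Δₜ = -0.8 × (4/9) × 7380 = -2624 cm⁻¹.
Subtracting, OSPE = -8856 − (-2624) = -6232 cm⁻¹.

-6232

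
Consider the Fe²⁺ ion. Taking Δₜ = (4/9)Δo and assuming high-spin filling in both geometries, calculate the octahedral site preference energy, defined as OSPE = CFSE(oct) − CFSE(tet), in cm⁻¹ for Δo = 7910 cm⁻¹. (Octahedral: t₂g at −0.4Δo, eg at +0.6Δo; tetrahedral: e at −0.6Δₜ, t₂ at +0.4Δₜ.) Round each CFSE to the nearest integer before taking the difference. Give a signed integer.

-1055

Group 8 minus oxidation state +2 gives a d⁶ configuration for Fe²⁺.
In an octahedral site d⁶ (HS) is t2g^4 e_g^2, giving CFSE(oct) = -0.4Δo = -3164 cm⁻¹.
In a tetrahedral site the filling is e^3 t2^3: CFSE(tet) = -0.6Δₜ = -0.6 × (4/9)(7910) = -2109 cm⁻¹.
OSPE = -3164 − (-2109) = -1055 cm⁻¹.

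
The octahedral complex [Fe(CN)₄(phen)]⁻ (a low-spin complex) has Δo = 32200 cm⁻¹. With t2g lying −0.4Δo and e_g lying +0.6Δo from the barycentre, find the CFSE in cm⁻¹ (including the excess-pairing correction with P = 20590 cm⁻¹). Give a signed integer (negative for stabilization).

Ligand charges: 4×(-1) from CN⁻ and 1×(+0) from phen sum to -4; with overall charge -1, Fe is +3.
Fe sits in group 8; removing 3 electrons leaves Fe³⁺ with 8 − 3 = 5 d electrons.
Configuration: t2g^5 e_g^0.
Orbital CFSE = 5(-0.4) + 0(0.6) = -2.0Δo = -2.0 × 32200 = -64400 cm⁻¹.
Relative to high-spin t2g^3 e_g^2 (0 paired), the low-spin configuration has 2 additional pairs, contributing +2 × 20590 = +41180 cm⁻¹.
Combining: -64400 + 41180 = -23220 cm⁻¹.

-23220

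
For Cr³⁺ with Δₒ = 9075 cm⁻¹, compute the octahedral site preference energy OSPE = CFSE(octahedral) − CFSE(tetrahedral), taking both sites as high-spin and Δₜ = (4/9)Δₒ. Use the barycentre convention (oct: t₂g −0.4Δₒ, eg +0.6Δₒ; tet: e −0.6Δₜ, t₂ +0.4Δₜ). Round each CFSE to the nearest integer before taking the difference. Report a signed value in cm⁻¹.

-7663

Cr sits in group 6; removing 3 electrons leaves Cr³⁺ with 6 − 3 = 3 d electrons.
Octahedral (high-spin): t2g^3 e_g^0, CFSE = 3(−0.4) + 0(+0.6) = -1.2Δₒ = -1.2 × 9075 = -10890 cm⁻¹.
Tetrahedral: e^2 t2^1, CFSE = 2(−0.6) + 1(+0.4) = -0.8Δₜ = -0.8 × (4/9) × 9075 = -3227 cm⁻¹.
Subtracting, OSPE = -10890 − (-3227) = -7663 cm⁻¹.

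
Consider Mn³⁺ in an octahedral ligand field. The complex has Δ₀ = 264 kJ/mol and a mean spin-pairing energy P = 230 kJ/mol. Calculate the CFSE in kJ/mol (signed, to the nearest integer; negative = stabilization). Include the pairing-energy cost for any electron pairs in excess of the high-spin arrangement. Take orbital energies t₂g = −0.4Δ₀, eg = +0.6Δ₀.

-192

Mn is in group 7, so Mn³⁺ is d⁴ (7 − 3 = 4).
Since Δ₀ = 264 kJ/mol > P = 230 kJ/mol, the complex adopts the low-spin configuration.
That gives t₂g⁴ eg⁰.
Orbital CFSE = -1.6Δ₀ = -1.6 × 264 = -422 kJ/mol.
Excess pairs vs high-spin: 1 − 0 = 1; pairing cost = +230 kJ/mol.
Net CFSE = -422 + 230 = -192 kJ/mol.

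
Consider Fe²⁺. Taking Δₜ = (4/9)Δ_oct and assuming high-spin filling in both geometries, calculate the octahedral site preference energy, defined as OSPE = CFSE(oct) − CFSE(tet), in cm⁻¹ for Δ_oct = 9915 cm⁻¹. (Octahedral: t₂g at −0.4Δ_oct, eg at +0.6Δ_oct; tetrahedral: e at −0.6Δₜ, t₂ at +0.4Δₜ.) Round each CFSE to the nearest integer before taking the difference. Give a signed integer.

-1322

Fe sits in group 8; removing 2 electrons leaves Fe²⁺ with 8 − 2 = 6 d electrons.
In an octahedral site d⁶ (HS) is t₂g⁴ eg², giving CFSE(oct) = -0.4Δ_oct = -3966 cm⁻¹.
Tetrahedral e³ t₂³ gives -0.6Δₜ = -0.6 × (4/9) × 9915 = -2644 cm⁻¹.
OSPE = CFSE(oct) − CFSE(tet) = -3966 − (-2644) = -1322 cm⁻¹.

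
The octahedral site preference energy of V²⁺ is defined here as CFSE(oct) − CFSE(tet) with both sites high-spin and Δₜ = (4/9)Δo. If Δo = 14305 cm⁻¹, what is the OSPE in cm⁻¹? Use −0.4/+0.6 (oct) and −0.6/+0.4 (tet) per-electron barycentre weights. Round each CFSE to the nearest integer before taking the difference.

-12080

V²⁺: group 5, so d-count = 5 − 2 = 3.
Octahedral (high-spin): t₂g³ eg⁰, CFSE = 3(−0.4) + 0(+0.6) = -1.2Δo = -1.2 × 14305 = -17166 cm⁻¹.
In a tetrahedral site the filling is e² t₂¹: CFSE(tet) = -0.8Δₜ = -0.8 × (4/9)(14305) = -5086 cm⁻¹.
OSPE = -17166 − (-5086) = -12080 cm⁻¹.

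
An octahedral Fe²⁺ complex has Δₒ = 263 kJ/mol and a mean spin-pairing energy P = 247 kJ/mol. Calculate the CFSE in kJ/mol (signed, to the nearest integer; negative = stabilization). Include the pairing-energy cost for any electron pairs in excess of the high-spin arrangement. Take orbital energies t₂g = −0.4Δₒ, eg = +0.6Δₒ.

Fe²⁺: group 8, so d-count = 8 − 2 = 6.
Since Δₒ = 263 kJ/mol > P = 247 kJ/mol, the complex adopts the low-spin configuration.
Configuration: t₂g⁶ eg⁰.
Orbital CFSE = -2.4Δₒ = -2.4 × 263 = -631 kJ/mol.
Excess pairs vs high-spin: 3 − 1 = 2; pairing cost = +494 kJ/mol.
Net CFSE = -631 + 494 = -137 kJ/mol.

-137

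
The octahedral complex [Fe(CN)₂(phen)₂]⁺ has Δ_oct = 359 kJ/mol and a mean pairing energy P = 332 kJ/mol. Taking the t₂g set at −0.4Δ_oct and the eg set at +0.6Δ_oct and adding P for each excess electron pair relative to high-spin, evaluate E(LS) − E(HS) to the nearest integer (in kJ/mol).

-54

Ligand charges: 2×(-1) from CN⁻ and 2×(+0) from phen sum to -2; with overall charge +1, Fe is +3.
Group 8 minus oxidation state +3 gives a d⁵ configuration for Fe³⁺.
High-spin: t₂g³ eg², CFSE = 0.0Δ_oct = 0 kJ/mol.
Low-spin t₂g⁵ eg⁰ gives -2.0Δ_oct = -718 kJ/mol, but forming 2 extra pairs costs 2P = 664 kJ/mol, so E(LS) = -718 + 664 = -54 kJ/mol.
Thus E(LS) − E(HS) = -54 kJ/mol.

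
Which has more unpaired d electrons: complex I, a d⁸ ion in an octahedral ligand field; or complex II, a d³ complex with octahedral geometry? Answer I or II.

I: t2g^6 e_g^2 → 2 unpaired.
II: For octahedral d³ the high- and low-spin configurations coincide; t₂g³ eg⁰ → 3 unpaired.
So II has more unpaired electrons.

II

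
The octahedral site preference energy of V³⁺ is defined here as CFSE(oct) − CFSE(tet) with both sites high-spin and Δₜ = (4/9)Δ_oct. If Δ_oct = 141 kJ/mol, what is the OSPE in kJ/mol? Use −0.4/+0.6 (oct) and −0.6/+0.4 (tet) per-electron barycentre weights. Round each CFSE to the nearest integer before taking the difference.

V³⁺: group 5, so d-count = 5 − 3 = 2.
Octahedral high-spin t2g^2 e_g^0: CFSE = -0.8 × 141 = -113 kJ/mol.
Tetrahedral: e^2 t2^0, CFSE = 2(−0.6) + 0(+0.4) = -1.2Δₜ = -1.2 × (4/9) × 141 = -75 kJ/mol.
OSPE = -113 − (-75) = -38 kJ/mol.

-38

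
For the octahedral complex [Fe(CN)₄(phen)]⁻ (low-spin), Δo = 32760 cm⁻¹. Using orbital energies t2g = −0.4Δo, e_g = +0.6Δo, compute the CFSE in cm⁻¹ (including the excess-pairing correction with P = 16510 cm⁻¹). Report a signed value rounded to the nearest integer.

Ligand charges: 4×(-1) from CN⁻ and 1×(+0) from phen sum to -4; with overall charge -1, Fe is +3.
Fe is in group 8, so Fe³⁺ is d⁵ (8 − 3 = 5).
Configuration: t2g^5 e_g^0.
The orbital stabilization is -2.0Δo = -2.0 × 32760 = -65520 cm⁻¹.
High-spin d⁵ would be t2g^3 e_g^2 with 0 pairs; low-spin has 2, so 2 excess pairs cost +2P = +33020 cm⁻¹.
Overall CFSE = -65520 + 33020 = -32500 cm⁻¹.

-32500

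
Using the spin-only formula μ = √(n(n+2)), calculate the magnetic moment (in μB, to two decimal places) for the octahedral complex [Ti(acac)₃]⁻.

Each acac⁻ contributes -1; 3 × (-1) = -3. With overall charge -1, Ti is in the +2 oxidation state.
Ti is in group 4, so Ti²⁺ is d² (4 − 2 = 2).
For octahedral d² the high- and low-spin configurations coincide.
Configuration: t₂g² eg⁰ → 2 unpaired electrons.
μ(spin-only) = √[2(2+2)] = √8 ≈ 2.83 μB.

2.83 μB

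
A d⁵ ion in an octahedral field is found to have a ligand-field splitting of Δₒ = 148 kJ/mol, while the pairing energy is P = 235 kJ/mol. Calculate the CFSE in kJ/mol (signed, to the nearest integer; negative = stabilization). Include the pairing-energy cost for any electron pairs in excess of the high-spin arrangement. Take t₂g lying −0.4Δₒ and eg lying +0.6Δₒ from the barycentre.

Since Δₒ = 148 kJ/mol < P = 235 kJ/mol, the complex adopts the high-spin configuration.
That gives t₂g³ eg².
Orbital CFSE = 0.0Δₒ = 0.0 × 148 = 0 kJ/mol.
High-spin has no excess pairs, so no pairing correction applies.

0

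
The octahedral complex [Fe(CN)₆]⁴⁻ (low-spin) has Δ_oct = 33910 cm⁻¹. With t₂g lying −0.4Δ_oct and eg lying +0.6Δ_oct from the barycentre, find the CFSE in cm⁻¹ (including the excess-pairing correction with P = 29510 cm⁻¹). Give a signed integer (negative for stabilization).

-22364

Each CN⁻ contributes -1; 6 × (-1) = -6. With overall charge -4, Fe is in the +2 oxidation state.
Fe sits in group 8; removing 2 electrons leaves Fe²⁺ with 8 − 2 = 6 d electrons.
Electron filling gives t₂g⁶ eg⁰.
CFSE(orbital) = 6×(-0.4Δ_oct) + 0×(0.6Δ_oct) = -2.4Δ_oct; with Δ_oct = 33910 cm⁻¹ that is -81384 cm⁻¹.
High-spin d⁶ would be t₂g⁴ eg² with 1 pair; low-spin has 3, so 2 excess pairs cost +2P = +59020 cm⁻¹.
Net CFSE = -81384 + 59020 = -22364 cm⁻¹.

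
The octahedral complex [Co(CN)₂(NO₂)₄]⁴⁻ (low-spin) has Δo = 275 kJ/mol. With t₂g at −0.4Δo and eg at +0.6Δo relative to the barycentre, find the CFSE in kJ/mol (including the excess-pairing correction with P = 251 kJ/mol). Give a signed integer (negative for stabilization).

-244

Ligand charges: 2×(-1) from CN⁻ and 4×(-1) from NO₂⁻ sum to -6; with overall charge -4, Co is +2.
Co sits in group 9; removing 2 electrons leaves Co²⁺ with 9 − 2 = 7 d electrons.
The d⁷ electrons fill as t₂g⁶ eg¹.
The orbital stabilization is -1.8Δo = -1.8 × 275 = -495 kJ/mol.
Relative to high-spin t₂g⁵ eg² (2 paired), the low-spin configuration has 1 additional pair, contributing +1 × 251 = +251 kJ/mol.
Combining: -495 + 251 = -244 kJ/mol.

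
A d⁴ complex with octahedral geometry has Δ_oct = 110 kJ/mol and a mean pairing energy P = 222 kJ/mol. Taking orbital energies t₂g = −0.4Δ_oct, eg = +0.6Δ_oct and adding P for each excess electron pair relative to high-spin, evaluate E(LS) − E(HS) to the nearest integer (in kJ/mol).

High-spin: t₂g³ eg¹, CFSE = -0.6Δ_oct = -66 kJ/mol.
Low-spin t₂g⁴ eg⁰ gives -1.6Δ_oct = -176 kJ/mol, but forming 1 extra pair costs 1P = 222 kJ/mol, so E(LS) = -176 + 222 = 46 kJ/mol.
The difference is 46 − (-66) = 112 kJ/mol, so high-spin lies lower.

112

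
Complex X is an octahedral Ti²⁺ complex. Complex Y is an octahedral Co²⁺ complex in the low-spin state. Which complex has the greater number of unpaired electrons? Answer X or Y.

X: Group 4 minus oxidation state +2 gives a d² configuration for Ti²⁺; For octahedral d² the high- and low-spin configurations coincide; t₂g² eg⁰ → 2 unpaired.
Y: Group 9 minus oxidation state +2 gives a d⁷ configuration for Co²⁺; t₂g⁶ eg¹ → 1 unpaired.
So X has more unpaired electrons.

X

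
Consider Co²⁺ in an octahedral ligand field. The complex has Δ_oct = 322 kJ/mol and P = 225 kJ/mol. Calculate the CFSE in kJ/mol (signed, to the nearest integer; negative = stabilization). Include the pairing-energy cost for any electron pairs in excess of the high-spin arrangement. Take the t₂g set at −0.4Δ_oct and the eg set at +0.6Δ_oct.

Co is in group 9, so Co²⁺ is d⁷ (9 − 2 = 7).
Since Δ_oct = 322 kJ/mol > P = 225 kJ/mol, the complex adopts the low-spin configuration.
That gives t₂g⁶ eg¹.
Orbital CFSE = -1.8Δ_oct = -1.8 × 322 = -580 kJ/mol.
Excess pairs vs high-spin: 3 − 2 = 1; pairing cost = +225 kJ/mol.
Net CFSE = -580 + 225 = -355 kJ/mol.

-355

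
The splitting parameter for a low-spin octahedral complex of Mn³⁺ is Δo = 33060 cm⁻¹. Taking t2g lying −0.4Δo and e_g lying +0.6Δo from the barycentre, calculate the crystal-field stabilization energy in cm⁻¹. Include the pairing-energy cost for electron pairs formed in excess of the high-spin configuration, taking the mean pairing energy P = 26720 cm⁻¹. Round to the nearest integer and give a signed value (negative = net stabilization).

Group 7 minus oxidation state +3 gives a d⁴ configuration for Mn³⁺.
The d⁴ electrons fill as t2g^4 e_g^0.
The orbital stabilization is -1.6Δo = -1.6 × 33060 = -52896 cm⁻¹.
Pairing penalty: 1 pair vs 0 in the high-spin reference → 1 extra × P = 26720 cm⁻¹.
Overall CFSE = -52896 + 26720 = -26176 cm⁻¹.

-26176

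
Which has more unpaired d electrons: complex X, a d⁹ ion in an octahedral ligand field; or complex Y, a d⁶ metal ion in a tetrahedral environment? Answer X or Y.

Y

X: t₂g⁶ eg³ → 1 unpaired.
Y: With tetrahedral geometry the complex is necessarily high-spin; e³ t₂³ → 4 unpaired.
So Y has more unpaired electrons.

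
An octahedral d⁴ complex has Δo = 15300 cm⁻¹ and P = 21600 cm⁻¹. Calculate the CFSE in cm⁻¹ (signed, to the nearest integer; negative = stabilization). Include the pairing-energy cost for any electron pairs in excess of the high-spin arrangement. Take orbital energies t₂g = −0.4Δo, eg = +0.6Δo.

-9180

With Δo < P the complex is high-spin.
That gives t₂g³ eg¹.
Orbital CFSE = -0.6Δo = -0.6 × 15300 = -9180 cm⁻¹.
High-spin has no excess pairs, so no pairing correction applies.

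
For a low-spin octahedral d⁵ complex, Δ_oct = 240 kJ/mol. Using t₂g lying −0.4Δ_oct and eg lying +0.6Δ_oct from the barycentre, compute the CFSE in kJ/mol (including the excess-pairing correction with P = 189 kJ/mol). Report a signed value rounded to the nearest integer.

-102

Electron filling gives t₂g⁵ eg⁰.
The orbital stabilization is -2.0Δ_oct = -2.0 × 240 = -480 kJ/mol.
High-spin d⁵ would be t₂g³ eg² with 0 pairs; low-spin has 2, so 2 excess pairs cost +2P = +378 kJ/mol.
Net CFSE = -480 + 378 = -102 kJ/mol.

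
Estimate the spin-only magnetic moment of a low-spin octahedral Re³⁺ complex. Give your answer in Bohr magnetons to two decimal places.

2.83 Bohr magnetons

Re is in group 7, so Re³⁺ is d⁴ (7 − 3 = 4).
Configuration: t₂g⁴ eg⁰ → 2 unpaired electrons.
μ(spin-only) = √[2(2+2)] = √8 ≈ 2.83 Bohr magnetons.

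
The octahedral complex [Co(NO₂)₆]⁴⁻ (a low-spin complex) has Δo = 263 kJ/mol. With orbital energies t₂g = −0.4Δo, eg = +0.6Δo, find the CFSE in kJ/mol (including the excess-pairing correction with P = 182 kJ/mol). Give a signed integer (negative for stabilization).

-291

Each NO₂⁻ contributes -1; 6 × (-1) = -6. With overall charge -4, Co is in the +2 oxidation state.
Group 9 minus oxidation state +2 gives a d⁷ configuration for Co²⁺.
Configuration: t₂g⁶ eg¹.
Orbital CFSE = 6(-0.4) + 1(0.6) = -1.8Δo = -1.8 × 263 = -473 kJ/mol.
Relative to high-spin t₂g⁵ eg² (2 paired), the low-spin configuration has 1 additional pair, contributing +1 × 182 = +182 kJ/mol.
Combining: -473 + 182 = -291 kJ/mol.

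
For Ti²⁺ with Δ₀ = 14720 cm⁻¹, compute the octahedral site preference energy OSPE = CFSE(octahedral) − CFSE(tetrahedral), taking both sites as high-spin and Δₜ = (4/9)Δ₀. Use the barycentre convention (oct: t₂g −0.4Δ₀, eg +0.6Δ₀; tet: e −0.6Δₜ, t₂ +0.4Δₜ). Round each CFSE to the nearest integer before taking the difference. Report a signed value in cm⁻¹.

Group 4 minus oxidation state +2 gives a d² configuration for Ti²⁺.
In an octahedral site d² (HS) is t2g^2 e_g^0, giving CFSE(oct) = -0.8Δ₀ = -11776 cm⁻¹.
In a tetrahedral site the filling is e^2 t2^0: CFSE(tet) = -1.2Δₜ = -1.2 × (4/9)(14720) = -7851 cm⁻¹.
OSPE = -11776 − (-7851) = -3925 cm⁻¹.

-3925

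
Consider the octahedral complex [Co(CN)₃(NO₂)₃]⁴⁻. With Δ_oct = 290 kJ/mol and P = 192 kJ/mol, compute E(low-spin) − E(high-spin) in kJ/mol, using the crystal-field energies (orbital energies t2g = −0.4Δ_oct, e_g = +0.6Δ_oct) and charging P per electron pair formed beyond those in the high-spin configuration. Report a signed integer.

-98

Ligand charges: 3×(-1) from CN⁻ and 3×(-1) from NO₂⁻ sum to -6; with overall charge -4, Co is +2.
Group 9 minus oxidation state +2 gives a d⁷ configuration for Co²⁺.
In the high-spin limit (t2g^5 e_g^2) the orbital term is -0.8Δ_oct = -232 kJ/mol, with no excess pairing.
For low-spin the configuration is t2g^6 e_g^1: orbital energy -1.8 × 290 = -522 kJ/mol, and 1 additional pair relative to high-spin adds 192 kJ/mol, giving -330 kJ/mol.
The difference is -330 − (-232) = -98 kJ/mol, so low-spin lies lower.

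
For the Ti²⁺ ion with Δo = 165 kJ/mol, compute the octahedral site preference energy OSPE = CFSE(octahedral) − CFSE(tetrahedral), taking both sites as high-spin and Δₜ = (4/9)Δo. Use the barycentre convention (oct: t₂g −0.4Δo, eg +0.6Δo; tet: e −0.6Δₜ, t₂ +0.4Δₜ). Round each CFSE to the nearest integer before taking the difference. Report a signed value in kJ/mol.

-44

Ti is in group 4, so Ti²⁺ is d² (4 − 2 = 2).
Octahedral (high-spin): t2g^2 e_g^0, CFSE = 2(−0.4) + 0(+0.6) = -0.8Δo = -0.8 × 165 = -132 kJ/mol.
In a tetrahedral site the filling is e^2 t2^0: CFSE(tet) = -1.2Δₜ = -1.2 × (4/9)(165) = -88 kJ/mol.
Subtracting, OSPE = -132 − (-88) = -44 kJ/mol.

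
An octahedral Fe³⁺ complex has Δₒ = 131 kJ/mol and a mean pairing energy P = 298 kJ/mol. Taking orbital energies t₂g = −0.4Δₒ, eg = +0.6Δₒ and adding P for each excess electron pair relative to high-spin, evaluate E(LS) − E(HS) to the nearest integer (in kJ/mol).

Fe sits in group 8; removing 3 electrons leaves Fe³⁺ with 8 − 3 = 5 d electrons.
High-spin: t₂g³ eg², CFSE = 0.0Δₒ = 0 kJ/mol.
Low-spin t₂g⁵ eg⁰ gives -2.0Δₒ = -262 kJ/mol, but forming 2 extra pairs costs 2P = 596 kJ/mol, so E(LS) = -262 + 596 = 334 kJ/mol.
E(LS) − E(HS) = 334 − (0) = 334 kJ/mol.

334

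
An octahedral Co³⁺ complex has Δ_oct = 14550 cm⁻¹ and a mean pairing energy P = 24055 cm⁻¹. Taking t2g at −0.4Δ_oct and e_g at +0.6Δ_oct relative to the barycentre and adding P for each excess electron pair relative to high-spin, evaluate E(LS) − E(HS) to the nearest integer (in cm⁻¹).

Co³⁺: group 9, so d-count = 9 − 3 = 6.
High-spin d⁶ fills as t2g^4 e_g^2 with CFSE 4(−0.4) + 2(+0.6) = -0.4Δ_oct = -5820 cm⁻¹.
Low-spin t2g^6 e_g^0 gives -2.4Δ_oct = -34920 cm⁻¹, but forming 2 extra pairs costs 2P = 48110 cm⁻¹, so E(LS) = -34920 + 48110 = 13190 cm⁻¹.
The difference is 13190 − (-5820) = 19010 cm⁻¹, so high-spin lies lower.

19010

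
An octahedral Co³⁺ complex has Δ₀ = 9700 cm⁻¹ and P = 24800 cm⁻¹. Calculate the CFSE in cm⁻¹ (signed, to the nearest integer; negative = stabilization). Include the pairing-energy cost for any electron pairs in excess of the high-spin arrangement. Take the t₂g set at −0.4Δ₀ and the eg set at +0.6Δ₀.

Co sits in group 9; removing 3 electrons leaves Co³⁺ with 9 − 3 = 6 d electrons.
With Δ₀ < P the complex is high-spin.
That gives t₂g⁴ eg².
Orbital CFSE = -0.4Δ₀ = -0.4 × 9700 = -3880 cm⁻¹.
High-spin has no excess pairs, so no pairing correction applies.

-3880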